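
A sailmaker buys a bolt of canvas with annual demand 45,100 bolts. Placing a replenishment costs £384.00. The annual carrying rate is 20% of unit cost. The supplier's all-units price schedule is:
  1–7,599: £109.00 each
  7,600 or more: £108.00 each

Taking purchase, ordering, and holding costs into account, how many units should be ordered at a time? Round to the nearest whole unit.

Holding cost per unit per year at price C is H = 0.20·C.
Evaluate total cost at each tier's feasible EOQ or, if the EOQ is below the tier, at the tier's minimum quantity.
EOQ at £109.00 = 1260.5 (feasible in tier 1): TC = 45,100×£109.00 + (45,100/1260.5)×384 + (1260.5/2)×0.20×£109.00 = £4,943,378.76.
EOQ at £108.00 = 1266.3 < 7600, so use break Q=7600: TC = 45,100×£108.00 + (45,100/7600.0)×384 + (7600.0/2)×0.20×£108.00 = £4,955,158.74.
Lowest total cost is £4,943,378.76 at Q = 1260.5.

Q* ≈ 1,260 bolts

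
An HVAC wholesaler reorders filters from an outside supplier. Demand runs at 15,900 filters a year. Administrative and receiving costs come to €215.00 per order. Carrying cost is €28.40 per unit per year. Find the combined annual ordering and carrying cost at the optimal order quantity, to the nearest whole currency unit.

TC* ≈ €13,935

Q* = √(2DS/H) = √(2 × 15,900 × 215 / 28.4) ≈ 490.65.
At the optimum the two cost components are equal, so total cost = 2·(Q*/2)H = Q*·H.
Minimum total = √(2DSH) = √(2 × 15,900 × 215 × 28.4) ≈ 13934.518.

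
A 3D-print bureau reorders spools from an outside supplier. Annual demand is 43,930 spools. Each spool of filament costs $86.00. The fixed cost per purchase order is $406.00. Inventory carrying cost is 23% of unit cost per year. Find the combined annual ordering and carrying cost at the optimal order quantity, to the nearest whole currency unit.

Holding cost H = 0.23 × $86.00 = $19.7800 per unit per year.
EOQ = √(2DS/H) = √(2 × 43,930 × 406 / 19.78) ≈ 1342.91.
At the optimum the two cost components are equal, so total cost = 2·(Q*/2)H = Q*·H.
Minimum total = √(2DSH) = √(2 × 43,930 × 406 × 19.78) ≈ 26562.672.

TC* ≈ $26,563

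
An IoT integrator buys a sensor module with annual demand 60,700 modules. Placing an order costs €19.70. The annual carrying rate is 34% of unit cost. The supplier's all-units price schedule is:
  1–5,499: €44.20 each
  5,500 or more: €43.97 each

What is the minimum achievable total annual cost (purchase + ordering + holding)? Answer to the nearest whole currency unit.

TC* ≈ €2,688,935

Holding cost per unit per year at price C is H = 0.34·C.
Evaluate total cost at each tier's feasible EOQ or, if the EOQ is below the tier, at the tier's minimum quantity.
EOQ at €44.20 = 398.9 (feasible in tier 1): TC = 60,700×€44.20 + (60,700/398.9)×19.7 + (398.9/2)×0.34×€44.20 = €2,688,935.05.
EOQ at €43.97 = 400.0 < 5500, so use break Q=5500: TC = 60,700×€43.97 + (60,700/5500.0)×19.7 + (5500.0/2)×0.34×€43.97 = €2,710,308.37.
Lowest total cost among the candidates is at Q = 398.9.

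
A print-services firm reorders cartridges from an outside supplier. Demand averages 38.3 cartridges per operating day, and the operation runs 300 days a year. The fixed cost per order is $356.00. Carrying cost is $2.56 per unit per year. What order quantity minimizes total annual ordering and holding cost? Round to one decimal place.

Annual demand D = 38.3 × 300 = 11,490.
EOQ = √(2DS / H) = √(2 × 11,490 × 356 / 2.56).
= √(8,180,880 / 2.56) = √3,195,656.25 ≈ 1787.640.

Q* ≈ 1,787.6 cartridges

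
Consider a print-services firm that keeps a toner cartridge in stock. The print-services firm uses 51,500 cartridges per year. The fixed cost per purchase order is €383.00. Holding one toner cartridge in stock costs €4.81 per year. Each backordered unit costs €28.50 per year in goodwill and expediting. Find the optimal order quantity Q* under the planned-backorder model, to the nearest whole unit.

With planned backorders, Q* = √(2DS/H) · √((H+B)/B).
√(2DS/H) = √(2 × 51,500 × 383 / 4.81) = 2863.818.
√((H+B)/B) = √((4.81+28.5)/28.5) = 1.0811.
Q* ≈ 3096.067.

Q* ≈ 3,096 cartridges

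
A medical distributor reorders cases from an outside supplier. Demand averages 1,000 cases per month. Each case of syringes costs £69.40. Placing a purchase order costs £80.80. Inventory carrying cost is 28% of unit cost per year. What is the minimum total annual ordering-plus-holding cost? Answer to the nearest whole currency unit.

Annual demand D = 1,000 × 12 = 12,000.
Holding cost H = 0.28 × £69.40 = £19.4320 per unit per year.
The optimal lot size = √(2DS/H) = √(2 × 12,000 × 80.8 / 19.432) ≈ 315.90.
At Q*, ordering cost (D/Q*)S equals holding cost (Q*/2)H, each = √(DSH/2).
Minimum total = √(2DSH) = √(2 × 12,000 × 80.8 × 19.432) ≈ 6138.610.

TC* ≈ £6,139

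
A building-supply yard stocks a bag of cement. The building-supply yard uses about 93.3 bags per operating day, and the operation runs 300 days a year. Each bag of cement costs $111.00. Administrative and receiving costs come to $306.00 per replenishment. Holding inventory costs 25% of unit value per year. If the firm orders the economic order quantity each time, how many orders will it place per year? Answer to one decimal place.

Annual demand D = 93.3 × 300 = 27,990.
Holding cost H = 0.25 × $111.00 = $27.7500 per unit per year.
EOQ = √(2DS/H) = √(2 × 27,990 × 306 / 27.75) ≈ 785.68.
Orders per year = D / Q* = 27,990 / 785.68 ≈ 35.625.

N ≈ 35.6 orders per year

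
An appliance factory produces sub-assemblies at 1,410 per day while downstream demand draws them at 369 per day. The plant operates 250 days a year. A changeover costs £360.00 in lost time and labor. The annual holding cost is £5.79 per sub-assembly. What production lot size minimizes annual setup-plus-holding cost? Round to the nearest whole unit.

Annual demand D = 369 × 250 = 92,250.
Production build-up factor (1 − d/p) = 1 − 369/1,410 = 0.7383.
Q* = √(2DS / (H(1 − d/p))) = √(2 × 92,250 × 360 / (5.79 × 0.7383)).
= √(66,420,000 / 4.2747) ≈ 3941.798.

Q* ≈ 3,942 sub-assemblies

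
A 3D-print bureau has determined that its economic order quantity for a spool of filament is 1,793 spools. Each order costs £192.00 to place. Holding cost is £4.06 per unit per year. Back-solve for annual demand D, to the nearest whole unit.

D ≈ 33,990 spools per year

Squaring Q* = √(2DS/H) gives Q*² = 2DS/H.
From Q* = √(2DS/H): D = Q*²H / (2S) = 1,793² × 4.06 / (2 × 192) = 33990.331.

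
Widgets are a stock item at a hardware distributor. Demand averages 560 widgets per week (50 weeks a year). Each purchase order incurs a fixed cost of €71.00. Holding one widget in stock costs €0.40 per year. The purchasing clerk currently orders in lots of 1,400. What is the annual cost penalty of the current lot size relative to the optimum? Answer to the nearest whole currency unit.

Annual demand D = 560 × 50 = 28,000.
EOQ = √(2DS/H) = √(2 × 28,000 × 71 / 0.4) ≈ 3152.78.
Cost at Q* = (D/Q*)S + (Q*/2)H = √(2DSH) ≈ €1,261.11.
Cost at Q = 1,400: (28,000/1,400)×71 + (1,400/2)×0.4 = €1,420.00 + €280.00 = €1,700.00.
Excess = €1,700.00 − €1,261.11 = €438.89.

Extra cost ≈ €439 per year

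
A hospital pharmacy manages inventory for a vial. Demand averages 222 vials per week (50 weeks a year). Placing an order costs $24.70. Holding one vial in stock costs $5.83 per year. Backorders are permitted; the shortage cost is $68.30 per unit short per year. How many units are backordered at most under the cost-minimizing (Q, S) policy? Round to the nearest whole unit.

S* ≈ 25 vials

Annual demand D = 222 × 50 = 11,100.
With planned backorders, Q* = √(2DS/H) · √((H+B)/B).
√(2DS/H) = √(2 × 11,100 × 24.7 / 5.83) = 306.684.
√((H+B)/B) = √((5.83+68.3)/68.3) = 1.0418.
Q* ≈ 319.505.
S* = Q* · H/(H+B) = 319.505 × 5.83/74.13 ≈ 25.128.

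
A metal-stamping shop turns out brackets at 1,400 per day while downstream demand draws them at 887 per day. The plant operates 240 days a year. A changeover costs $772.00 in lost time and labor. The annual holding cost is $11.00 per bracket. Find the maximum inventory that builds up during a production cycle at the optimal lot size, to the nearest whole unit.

I_max ≈ 3,309 brackets

Annual demand D = 887 × 240 = 212,880.
Production build-up factor (1 − d/p) = 1 − 887/1,400 = 0.3664.
Q* = √(2DS / (H(1 − d/p))) = √(2 × 212,880 × 772 / (11 × 0.3664)).
= √(328,686,720 / 4.0307) ≈ 9030.256.
Maximum inventory = Q*(1 − d/p) = 9030.256 × 0.3664 ≈ 3308.944.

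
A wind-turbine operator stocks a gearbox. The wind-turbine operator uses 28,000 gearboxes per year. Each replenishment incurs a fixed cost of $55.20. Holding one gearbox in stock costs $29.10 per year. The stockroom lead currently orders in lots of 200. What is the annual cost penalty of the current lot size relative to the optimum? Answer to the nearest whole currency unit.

Extra cost ≈ $1,154 per year

EOQ = √(2DS/H) = √(2 × 28,000 × 55.2 / 29.1) ≈ 325.92.
Cost at Q* = (D/Q*)S + (Q*/2)H = √(2DSH) ≈ $9,484.40.
Cost at Q = 200: (28,000/200)×55.2 + (200/2)×29.1 = $7,728.00 + $2,910.00 = $10,638.00.
Excess = $10,638.00 − $9,484.40 = $1,153.60.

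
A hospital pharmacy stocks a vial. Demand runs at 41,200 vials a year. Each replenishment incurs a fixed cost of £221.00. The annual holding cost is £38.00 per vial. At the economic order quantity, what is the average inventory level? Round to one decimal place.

Q* = √(2DS/H) = √(2 × 41,200 × 221 / 38) ≈ 692.26.
Average inventory = Q*/2 ≈ 692.26 / 2 = 346.129.

Average inventory ≈ 346.1 vials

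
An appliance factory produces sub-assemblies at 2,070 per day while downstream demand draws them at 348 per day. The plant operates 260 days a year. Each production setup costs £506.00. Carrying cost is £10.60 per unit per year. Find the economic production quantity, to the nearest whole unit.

Annual demand D = 348 × 260 = 90,480.
Production build-up factor (1 − d/p) = 1 − 348/2,070 = 0.8319.
Q* = √(2DS / (H(1 − d/p))) = √(2 × 90,480 × 506 / (10.6 × 0.8319)).
= √(91,565,760 / 8.818) ≈ 3222.421.

Q* ≈ 3,222 sub-assemblies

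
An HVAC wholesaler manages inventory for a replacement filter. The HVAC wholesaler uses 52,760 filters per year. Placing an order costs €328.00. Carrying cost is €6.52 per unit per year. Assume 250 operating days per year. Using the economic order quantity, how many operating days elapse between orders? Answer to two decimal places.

EOQ = √(2DS/H) = √(2 × 52,760 × 328 / 6.52) ≈ 2303.99.
Cycle time = Q*/D × 250 = 2303.99 / 52,760 × 250 ≈ 10.917 days.

T ≈ 10.92 days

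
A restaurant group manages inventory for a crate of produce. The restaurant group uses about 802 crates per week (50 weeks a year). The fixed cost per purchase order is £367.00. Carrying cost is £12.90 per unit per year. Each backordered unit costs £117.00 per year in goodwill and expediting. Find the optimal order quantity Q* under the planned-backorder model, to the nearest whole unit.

Annual demand D = 802 × 50 = 40,100.
With planned backorders, Q* = √(2DS/H) · √((H+B)/B).
√(2DS/H) = √(2 × 40,100 × 367 / 12.9) = 1510.516.
√((H+B)/B) = √((12.9+117)/117) = 1.0537.
Q* ≈ 1591.611.

Q* ≈ 1,592 crates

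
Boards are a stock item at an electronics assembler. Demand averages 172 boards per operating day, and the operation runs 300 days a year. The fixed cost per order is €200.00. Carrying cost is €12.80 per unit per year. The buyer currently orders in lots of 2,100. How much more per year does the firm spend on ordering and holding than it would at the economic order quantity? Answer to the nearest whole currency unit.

Extra cost ≈ €2,100 per year

Annual demand D = 172 × 300 = 51,600.
EOQ = √(2DS/H) = √(2 × 51,600 × 200 / 12.8) ≈ 1269.84.
Cost at Q* = (D/Q*)S + (Q*/2)H = √(2DSH) ≈ €16,253.98.
Cost at Q = 2,100: (51,600/2,100)×200 + (2,100/2)×12.8 = €4,914.29 + €13,440.00 = €18,354.29.
Excess = €18,354.29 − €16,253.98 = €2,100.30.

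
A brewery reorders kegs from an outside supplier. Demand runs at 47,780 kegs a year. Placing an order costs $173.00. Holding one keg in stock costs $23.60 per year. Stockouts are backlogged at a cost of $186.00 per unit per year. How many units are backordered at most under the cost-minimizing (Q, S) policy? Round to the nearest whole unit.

S* ≈ 100 kegs

With planned backorders, Q* = √(2DS/H) · √((H+B)/B).
√(2DS/H) = √(2 × 47,780 × 173 / 23.6) = 836.961.
√((H+B)/B) = √((23.6+186)/186) = 1.0615.
Q* ≈ 888.473.
S* = Q* · H/(H+B) = 888.473 × 23.6/209.6 ≈ 100.038.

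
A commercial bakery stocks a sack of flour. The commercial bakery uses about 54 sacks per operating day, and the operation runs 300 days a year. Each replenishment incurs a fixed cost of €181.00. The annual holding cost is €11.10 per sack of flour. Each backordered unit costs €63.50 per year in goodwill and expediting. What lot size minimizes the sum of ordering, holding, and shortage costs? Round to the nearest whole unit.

Q* ≈ 788 sacks

Annual demand D = 54 × 300 = 16,200.
With planned backorders, Q* = √(2DS/H) · √((H+B)/B).
√(2DS/H) = √(2 × 16,200 × 181 / 11.1) = 726.859.
√((H+B)/B) = √((11.1+63.5)/63.5) = 1.0839.
Q* ≈ 787.831.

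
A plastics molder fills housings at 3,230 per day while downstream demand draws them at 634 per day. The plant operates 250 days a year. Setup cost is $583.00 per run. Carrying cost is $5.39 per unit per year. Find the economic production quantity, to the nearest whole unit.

Q* ≈ 6,532 housings

Annual demand D = 634 × 250 = 158,500.
Production build-up factor (1 − d/p) = 1 − 634/3,230 = 0.8037.
Q* = √(2DS / (H(1 − d/p))) = √(2 × 158,500 × 583 / (5.39 × 0.8037)).
= √(184,811,000 / 4.332) ≈ 6531.583.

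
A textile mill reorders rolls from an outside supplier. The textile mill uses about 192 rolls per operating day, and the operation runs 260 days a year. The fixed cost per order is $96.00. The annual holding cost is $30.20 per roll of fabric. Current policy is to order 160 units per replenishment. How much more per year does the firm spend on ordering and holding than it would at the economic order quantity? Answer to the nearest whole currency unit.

Extra cost ≈ $15,355 per year

Annual demand D = 192 × 260 = 49,920.
EOQ = √(2DS/H) = √(2 × 49,920 × 96 / 30.2) ≈ 563.36.
Cost at Q* = (D/Q*)S + (Q*/2)H = √(2DSH) ≈ $17,013.41.
Cost at Q = 160: (49,920/160)×96 + (160/2)×30.2 = $29,952.00 + $2,416.00 = $32,368.00.
Excess = $32,368.00 − $17,013.41 = $15,354.59.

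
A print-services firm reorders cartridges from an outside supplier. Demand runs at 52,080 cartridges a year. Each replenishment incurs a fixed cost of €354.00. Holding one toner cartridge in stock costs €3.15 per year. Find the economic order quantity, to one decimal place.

Q* ≈ 3,421.3 cartridges

EOQ = √(2DS / H) = √(2 × 52,080 × 354 / 3.15).
= √(36,872,640 / 3.15) = √11,705,600 ≈ 3421.345.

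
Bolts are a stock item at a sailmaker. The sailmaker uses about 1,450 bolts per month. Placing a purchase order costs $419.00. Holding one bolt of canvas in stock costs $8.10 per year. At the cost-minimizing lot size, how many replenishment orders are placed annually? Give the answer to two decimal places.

N ≈ 12.97 orders per year

Annual demand D = 1,450 × 12 = 17,400.
EOQ = √(2DS/H) = √(2 × 17,400 × 419 / 8.1) ≈ 1341.70.
Orders per year = D / Q* = 17,400 / 1341.70 ≈ 12.969.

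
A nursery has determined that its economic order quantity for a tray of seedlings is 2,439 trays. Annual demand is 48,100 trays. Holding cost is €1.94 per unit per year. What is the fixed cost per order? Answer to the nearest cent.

Invert the EOQ relation Q*² = 2DS/H.
From Q* = √(2DS/H): S = Q*²H / (2D) = 2,439² × 1.94 / (2 × 48,100) = 119.9638.

S ≈ €119.96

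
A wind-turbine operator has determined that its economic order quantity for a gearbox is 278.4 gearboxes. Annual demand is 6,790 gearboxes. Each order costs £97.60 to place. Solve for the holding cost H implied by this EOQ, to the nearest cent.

Invert the EOQ relation Q*² = 2DS/H.
From Q* = √(2DS/H): H = 2DS / Q*² = 2 × 6,790 × 97.6 / 278.4² = 17.1006.

H ≈ £17.10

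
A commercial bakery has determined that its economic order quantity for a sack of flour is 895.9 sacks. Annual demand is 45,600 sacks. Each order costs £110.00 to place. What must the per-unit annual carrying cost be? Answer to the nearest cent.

H ≈ £12.50

Invert the EOQ relation Q*² = 2DS/H.
From Q* = √(2DS/H): H = 2DS / Q*² = 2 × 45,600 × 110 / 895.9² = 12.4988.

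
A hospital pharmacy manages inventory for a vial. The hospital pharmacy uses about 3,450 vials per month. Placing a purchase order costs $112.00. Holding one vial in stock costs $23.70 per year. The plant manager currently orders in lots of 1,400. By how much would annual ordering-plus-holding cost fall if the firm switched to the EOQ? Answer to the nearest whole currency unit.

Extra cost ≈ $5,077 per year

Annual demand D = 3,450 × 12 = 41,400.
EOQ = √(2DS/H) = √(2 × 41,400 × 112 / 23.7) ≈ 625.53.
Cost at Q* = (D/Q*)S + (Q*/2)H = √(2DSH) ≈ $14,825.12.
Cost at Q = 1,400: (41,400/1,400)×112 + (1,400/2)×23.7 = $3,312.00 + $16,590.00 = $19,902.00.
Excess = $19,902.00 − $14,825.12 = $5,076.88.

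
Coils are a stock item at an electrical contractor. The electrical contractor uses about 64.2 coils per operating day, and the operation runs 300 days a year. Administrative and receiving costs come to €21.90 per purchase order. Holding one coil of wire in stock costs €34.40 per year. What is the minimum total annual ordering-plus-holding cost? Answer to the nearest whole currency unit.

TC* ≈ €5,387

Annual demand D = 64.2 × 300 = 19,260.
Q* = √(2DS/H) = √(2 × 19,260 × 21.9 / 34.4) ≈ 156.60.
At Q*, ordering cost (D/Q*)S equals holding cost (Q*/2)H, each = √(DSH/2).
Minimum total = √(2DSH) = √(2 × 19,260 × 21.9 × 34.4) ≈ 5386.968.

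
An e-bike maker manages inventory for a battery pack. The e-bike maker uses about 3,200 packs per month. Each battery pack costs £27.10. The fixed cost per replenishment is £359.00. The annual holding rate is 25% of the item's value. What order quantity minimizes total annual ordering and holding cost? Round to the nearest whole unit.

Q* ≈ 2,017 packs

Annual demand D = 3,200 × 12 = 38,400.
Holding cost H = 0.25 × £27.10 = £6.7750 per unit per year.
EOQ = √(2DS / H) = √(2 × 38,400 × 359 / 6.775).
= √(27,571,200 / 6.775) = √4,069,549.8155 ≈ 2017.313.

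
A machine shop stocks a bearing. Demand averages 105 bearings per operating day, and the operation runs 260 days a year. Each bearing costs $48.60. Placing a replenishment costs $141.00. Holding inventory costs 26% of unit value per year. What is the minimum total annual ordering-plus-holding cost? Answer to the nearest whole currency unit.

Annual demand D = 105 × 260 = 27,300.
Holding cost H = 0.26 × $48.60 = $12.6360 per unit per year.
Q* = √(2DS/H) = √(2 × 27,300 × 141 / 12.636) ≈ 780.55.
At Q*, ordering cost (D/Q*)S equals holding cost (Q*/2)H, each = √(DSH/2).
Minimum total = √(2DSH) = √(2 × 27,300 × 141 × 12.636) ≈ 9863.038.

TC* ≈ $9,863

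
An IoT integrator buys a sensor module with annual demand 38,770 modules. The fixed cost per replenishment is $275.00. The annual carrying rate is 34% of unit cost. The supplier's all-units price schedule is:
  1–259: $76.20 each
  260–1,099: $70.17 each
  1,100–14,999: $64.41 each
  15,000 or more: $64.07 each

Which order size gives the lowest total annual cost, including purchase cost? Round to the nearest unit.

Q* ≈ 1,100 modules

Holding cost per unit per year at price C is H = 0.34·C.
Candidates are each tier's EOQ (if it falls in that tier) and each price-break quantity.
Tier 1 ($76.20): EOQ = 907.2 exceeds tier's upper bound 259, so this tier is dominated.
EOQ at $70.17 = 945.4 (feasible in tier 2): TC = 38,770×$70.17 + (38,770/945.4)×275 + (945.4/2)×0.34×$70.17 = $2,743,045.98.
EOQ at $64.41 = 986.8 < 1100, so use break Q=1100: TC = 38,770×$64.41 + (38,770/1100.0)×275 + (1100.0/2)×0.34×$64.41 = $2,518,912.87.
EOQ at $64.07 = 989.4 < 15000, so use break Q=15000: TC = 38,770×$64.07 + (38,770/15000.0)×275 + (15000.0/2)×0.34×$64.07 = $2,648,083.18.
Lowest total cost is $2,518,912.87 at Q = 1100.0.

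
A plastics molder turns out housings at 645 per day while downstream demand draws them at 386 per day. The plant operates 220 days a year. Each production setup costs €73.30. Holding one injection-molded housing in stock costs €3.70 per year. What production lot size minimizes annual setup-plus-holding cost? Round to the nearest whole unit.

Q* ≈ 2,895 housings

Annual demand D = 386 × 220 = 84,920.
Production build-up factor (1 − d/p) = 1 − 386/645 = 0.4016.
Q* = √(2DS / (H(1 − d/p))) = √(2 × 84,920 × 73.3 / (3.7 × 0.4016)).
= √(12,449,272 / 1.4857) ≈ 2894.684.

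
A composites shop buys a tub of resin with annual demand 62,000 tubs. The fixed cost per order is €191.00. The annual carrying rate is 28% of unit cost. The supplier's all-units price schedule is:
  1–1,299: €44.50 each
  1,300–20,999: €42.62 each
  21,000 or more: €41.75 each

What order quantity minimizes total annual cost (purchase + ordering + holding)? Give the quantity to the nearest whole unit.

Holding cost per unit per year at price C is H = 0.28·C.
Candidates are each tier's EOQ (if it falls in that tier) and each price-break quantity.
Tier 1 (€44.50): EOQ = 1378.7 exceeds tier's upper bound 1299, so this tier is dominated.
EOQ at €42.62 = 1408.8 (feasible in tier 2): TC = 62,000×€42.62 + (62,000/1408.8)×191 + (1408.8/2)×0.28×€42.62 = €2,659,251.76.
EOQ at €41.75 = 1423.4 < 21000, so use break Q=21000: TC = 62,000×€41.75 + (62,000/21000.0)×191 + (21000.0/2)×0.28×€41.75 = €2,711,808.90.
Lowest total cost is €2,659,251.76 at Q = 1408.8.

Q* ≈ 1,409 tubs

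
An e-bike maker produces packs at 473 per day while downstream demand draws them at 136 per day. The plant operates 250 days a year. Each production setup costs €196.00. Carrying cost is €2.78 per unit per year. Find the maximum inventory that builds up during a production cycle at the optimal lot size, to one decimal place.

I_max ≈ 1,848.2 packs

Annual demand D = 136 × 250 = 34,000.
Production build-up factor (1 − d/p) = 1 − 136/473 = 0.7125.
Q* = √(2DS / (H(1 − d/p))) = √(2 × 34,000 × 196 / (2.78 × 0.7125)).
= √(13,328,000 / 1.9807) ≈ 2594.034.
Maximum inventory = Q*(1 − d/p) = 2594.034 × 0.7125 ≈ 1848.181.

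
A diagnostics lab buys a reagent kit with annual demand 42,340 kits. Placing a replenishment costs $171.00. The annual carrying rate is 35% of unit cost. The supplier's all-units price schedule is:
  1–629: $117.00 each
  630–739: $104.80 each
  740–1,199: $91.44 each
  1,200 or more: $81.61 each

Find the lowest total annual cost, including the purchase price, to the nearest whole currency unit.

Holding cost per unit per year at price C is H = 0.35·C.
Candidates are each tier's EOQ (if it falls in that tier) and each price-break quantity.
EOQ at $117.00 = 594.7 (feasible in tier 1): TC = 42,340×$117.00 + (42,340/594.7)×171 + (594.7/2)×0.35×$117.00 = $4,978,130.92.
EOQ at $104.80 = 628.3 < 630, so use break Q=630: TC = 42,340×$104.80 + (42,340/630.0)×171 + (630.0/2)×0.35×$104.80 = $4,460,278.49.
EOQ at $91.44 = 672.6 < 740, so use break Q=740: TC = 42,340×$91.44 + (42,340/740.0)×171 + (740.0/2)×0.35×$91.44 = $3,893,195.05.
EOQ at $81.61 = 712.0 < 1200, so use break Q=1200: TC = 42,340×$81.61 + (42,340/1200.0)×171 + (1200.0/2)×0.35×$81.61 = $3,478,538.95.
Lowest total cost among the candidates is at Q = 1200.0.

TC* ≈ $3,478,539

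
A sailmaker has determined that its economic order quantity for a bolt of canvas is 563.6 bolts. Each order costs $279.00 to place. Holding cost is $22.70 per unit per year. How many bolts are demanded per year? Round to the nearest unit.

Invert the EOQ relation Q*² = 2DS/H.
From Q* = √(2DS/H): D = Q*²H / (2S) = 563.6² × 22.7 / (2 × 279) = 12922.116.

D ≈ 12,922 bolts per year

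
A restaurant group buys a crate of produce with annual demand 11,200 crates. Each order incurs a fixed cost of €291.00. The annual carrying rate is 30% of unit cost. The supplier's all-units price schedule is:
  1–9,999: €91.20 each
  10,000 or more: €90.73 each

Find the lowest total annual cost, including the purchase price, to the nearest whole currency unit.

Holding cost per unit per year at price C is H = 0.30·C.
For each price level, check whether its EOQ is feasible; otherwise the best quantity at that price is the breakpoint.
EOQ at €91.20 = 488.1 (feasible in tier 1): TC = 11,200×€91.20 + (11,200/488.1)×291 + (488.1/2)×0.30×€91.20 = €1,034,794.53.
EOQ at €90.73 = 489.4 < 10000, so use break Q=10000: TC = 11,200×€90.73 + (11,200/10000.0)×291 + (10000.0/2)×0.30×€90.73 = €1,152,596.92.
Lowest total cost among the candidates is at Q = 488.1.

TC* ≈ €1,034,795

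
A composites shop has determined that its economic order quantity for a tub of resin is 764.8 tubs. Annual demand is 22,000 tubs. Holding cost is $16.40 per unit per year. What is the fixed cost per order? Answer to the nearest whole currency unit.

S ≈ $218

Invert the EOQ relation Q*² = 2DS/H.
From Q* = √(2DS/H): S = Q*²H / (2D) = 764.8² × 16.4 / (2 × 22,000) = 218.0153.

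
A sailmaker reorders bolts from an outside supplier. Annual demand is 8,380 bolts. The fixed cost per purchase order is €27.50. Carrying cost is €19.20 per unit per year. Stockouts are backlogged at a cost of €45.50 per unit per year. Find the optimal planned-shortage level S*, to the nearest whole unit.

With planned backorders, Q* = √(2DS/H) · √((H+B)/B).
√(2DS/H) = √(2 × 8,380 × 27.5 / 19.2) = 154.936.
√((H+B)/B) = √((19.2+45.5)/45.5) = 1.1925.
Q* ≈ 184.756.
S* = Q* · H/(H+B) = 184.756 × 19.2/64.7 ≈ 54.827.

S* ≈ 55 bolts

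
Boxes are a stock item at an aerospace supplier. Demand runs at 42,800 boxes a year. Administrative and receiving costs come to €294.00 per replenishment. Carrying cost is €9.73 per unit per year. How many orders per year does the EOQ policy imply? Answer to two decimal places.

N ≈ 26.61 orders per year

Q* = √(2DS/H) = √(2 × 42,800 × 294 / 9.73) ≈ 1608.25.
Orders per year = D / Q* = 42,800 / 1608.25 ≈ 26.613.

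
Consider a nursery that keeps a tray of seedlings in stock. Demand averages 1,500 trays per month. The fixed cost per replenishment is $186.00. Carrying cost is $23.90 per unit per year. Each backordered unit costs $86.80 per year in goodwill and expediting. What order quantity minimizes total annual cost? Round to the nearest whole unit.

Annual demand D = 1,500 × 12 = 18,000.
With planned backorders, Q* = √(2DS/H) · √((H+B)/B).
√(2DS/H) = √(2 × 18,000 × 186 / 23.9) = 529.308.
√((H+B)/B) = √((23.9+86.8)/86.8) = 1.1293.
Q* ≈ 597.754.

Q* ≈ 598 trays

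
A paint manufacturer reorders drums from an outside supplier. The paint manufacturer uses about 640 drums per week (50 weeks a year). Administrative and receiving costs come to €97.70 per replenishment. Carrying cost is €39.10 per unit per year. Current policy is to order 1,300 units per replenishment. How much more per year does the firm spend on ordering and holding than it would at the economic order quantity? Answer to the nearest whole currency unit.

Extra cost ≈ €12,184 per year

Annual demand D = 640 × 50 = 32,000.
EOQ = √(2DS/H) = √(2 × 32,000 × 97.7 / 39.1) ≈ 399.90.
Cost at Q* = (D/Q*)S + (Q*/2)H = √(2DSH) ≈ €15,636.00.
Cost at Q = 1,300: (32,000/1,300)×97.7 + (1,300/2)×39.1 = €2,404.92 + €25,415.00 = €27,819.92.
Excess = €27,819.92 − €15,636.00 = €12,183.92.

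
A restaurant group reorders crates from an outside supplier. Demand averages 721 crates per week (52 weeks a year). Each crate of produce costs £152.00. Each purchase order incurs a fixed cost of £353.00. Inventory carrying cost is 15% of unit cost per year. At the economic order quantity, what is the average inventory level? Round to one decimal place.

Annual demand D = 721 × 52 = 37,492.
Holding cost H = 0.15 × £152.00 = £22.8000 per unit per year.
EOQ = √(2DS/H) = √(2 × 37,492 × 353 / 22.8) ≈ 1077.47.
Average inventory = Q*/2 ≈ 1077.47 / 2 = 538.734.

Average inventory ≈ 538.7 crates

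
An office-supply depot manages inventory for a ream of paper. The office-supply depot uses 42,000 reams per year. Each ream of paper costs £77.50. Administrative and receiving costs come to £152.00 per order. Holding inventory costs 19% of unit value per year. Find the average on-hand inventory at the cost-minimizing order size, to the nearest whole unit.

Holding cost H = 0.19 × £77.50 = £14.7250 per unit per year.
Q* = √(2DS/H) = √(2 × 42,000 × 152 / 14.725) ≈ 931.18.
Average inventory = Q*/2 ≈ 931.18 / 2 = 465.590.

Average inventory ≈ 466 reams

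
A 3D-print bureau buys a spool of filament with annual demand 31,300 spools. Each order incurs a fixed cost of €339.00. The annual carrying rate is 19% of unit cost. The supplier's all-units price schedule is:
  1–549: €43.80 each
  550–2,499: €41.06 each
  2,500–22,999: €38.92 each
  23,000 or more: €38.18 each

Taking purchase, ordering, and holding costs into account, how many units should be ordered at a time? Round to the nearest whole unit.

Q* ≈ 2,500 spools

Holding cost per unit per year at price C is H = 0.19·C.
Candidates are each tier's EOQ (if it falls in that tier) and each price-break quantity.
Tier 1 (€43.80): EOQ = 1596.9 exceeds tier's upper bound 549, so this tier is dominated.
EOQ at €41.06 = 1649.3 (feasible in tier 2): TC = 31,300×€41.06 + (31,300/1649.3)×339 + (1649.3/2)×0.19×€41.06 = €1,298,044.88.
EOQ at €38.92 = 1694.0 < 2500, so use break Q=2500: TC = 31,300×€38.92 + (31,300/2500.0)×339 + (2500.0/2)×0.19×€38.92 = €1,231,683.78.
EOQ at €38.18 = 1710.4 < 23000, so use break Q=23000: TC = 31,300×€38.18 + (31,300/23000.0)×339 + (23000.0/2)×0.19×€38.18 = €1,278,918.63.
Lowest total cost is €1,231,683.78 at Q = 2500.0.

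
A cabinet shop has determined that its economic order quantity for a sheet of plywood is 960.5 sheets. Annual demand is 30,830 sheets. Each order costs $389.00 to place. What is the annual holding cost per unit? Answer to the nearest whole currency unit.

The basic EOQ model gives Q* = √(2DS/H); rearrange for the unknown.
From Q* = √(2DS/H): H = 2DS / Q*² = 2 × 30,830 × 389 / 960.5² = 25.9991.

H ≈ $26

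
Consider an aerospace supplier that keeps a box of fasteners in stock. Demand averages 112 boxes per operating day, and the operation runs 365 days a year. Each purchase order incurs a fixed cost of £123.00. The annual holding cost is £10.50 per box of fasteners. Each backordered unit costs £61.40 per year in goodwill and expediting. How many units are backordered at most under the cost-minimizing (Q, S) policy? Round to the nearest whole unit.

S* ≈ 155 boxes

Annual demand D = 112 × 365 = 40,880.
With planned backorders, Q* = √(2DS/H) · √((H+B)/B).
√(2DS/H) = √(2 × 40,880 × 123 / 10.5) = 978.652.
√((H+B)/B) = √((10.5+61.4)/61.4) = 1.0821.
Q* ≈ 1059.031.
S* = Q* · H/(H+B) = 1059.031 × 10.5/71.9 ≈ 154.657.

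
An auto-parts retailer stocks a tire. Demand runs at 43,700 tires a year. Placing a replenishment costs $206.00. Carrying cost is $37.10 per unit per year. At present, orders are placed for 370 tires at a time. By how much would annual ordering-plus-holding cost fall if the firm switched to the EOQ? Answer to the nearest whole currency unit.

Extra cost ≈ $5,349 per year

EOQ = √(2DS/H) = √(2 × 43,700 × 206 / 37.1) ≈ 696.63.
Cost at Q* = (D/Q*)S + (Q*/2)H = √(2DSH) ≈ $25,844.98.
Cost at Q = 370: (43,700/370)×206 + (370/2)×37.1 = $24,330.27 + $6,863.50 = $31,193.77.
Excess = $31,193.77 − $25,844.98 = $5,348.79.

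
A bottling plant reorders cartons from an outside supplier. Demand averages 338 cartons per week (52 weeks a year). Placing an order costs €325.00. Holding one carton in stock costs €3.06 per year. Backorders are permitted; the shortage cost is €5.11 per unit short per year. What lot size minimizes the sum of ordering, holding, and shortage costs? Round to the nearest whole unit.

Q* ≈ 2,443 cartons

Annual demand D = 338 × 52 = 17,576.
With planned backorders, Q* = √(2DS/H) · √((H+B)/B).
√(2DS/H) = √(2 × 17,576 × 325 / 3.06) = 1932.217.
√((H+B)/B) = √((3.06+5.11)/5.11) = 1.2644.
Q* ≈ 2443.186.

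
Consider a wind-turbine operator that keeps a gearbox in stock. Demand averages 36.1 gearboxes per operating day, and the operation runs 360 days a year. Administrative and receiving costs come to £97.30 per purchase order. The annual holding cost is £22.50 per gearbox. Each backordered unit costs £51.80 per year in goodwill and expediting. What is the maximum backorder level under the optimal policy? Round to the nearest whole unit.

S* ≈ 122 gearboxes

Annual demand D = 36.1 × 360 = 12,996.
With planned backorders, Q* = √(2DS/H) · √((H+B)/B).
√(2DS/H) = √(2 × 12,996 × 97.3 / 22.5) = 335.263.
√((H+B)/B) = √((22.5+51.8)/51.8) = 1.1976.
Q* ≈ 401.527.
S* = Q* · H/(H+B) = 401.527 × 22.5/74.3 ≈ 121.593.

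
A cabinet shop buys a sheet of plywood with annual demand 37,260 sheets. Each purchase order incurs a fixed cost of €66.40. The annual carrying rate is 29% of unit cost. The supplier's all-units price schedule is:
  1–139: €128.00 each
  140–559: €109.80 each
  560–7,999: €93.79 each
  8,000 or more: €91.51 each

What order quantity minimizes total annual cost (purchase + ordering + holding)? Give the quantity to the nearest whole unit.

Q* ≈ 560 sheets

Holding cost per unit per year at price C is H = 0.29·C.
Evaluate total cost at each tier's feasible EOQ or, if the EOQ is below the tier, at the tier's minimum quantity.
Tier 1 (€128.00): EOQ = 365.1 exceeds tier's upper bound 139, so this tier is dominated.
EOQ at €109.80 = 394.2 (feasible in tier 2): TC = 37,260×€109.80 + (37,260/394.2)×66.4 + (394.2/2)×0.29×€109.80 = €4,103,700.22.
EOQ at €93.79 = 426.5 < 560, so use break Q=560: TC = 37,260×€93.79 + (37,260/560.0)×66.4 + (560.0/2)×0.29×€93.79 = €3,506,649.12.
EOQ at €91.51 = 431.8 < 8000, so use break Q=8000: TC = 37,260×€91.51 + (37,260/8000.0)×66.4 + (8000.0/2)×0.29×€91.51 = €3,516,123.46.
Lowest total cost is €3,506,649.12 at Q = 560.0.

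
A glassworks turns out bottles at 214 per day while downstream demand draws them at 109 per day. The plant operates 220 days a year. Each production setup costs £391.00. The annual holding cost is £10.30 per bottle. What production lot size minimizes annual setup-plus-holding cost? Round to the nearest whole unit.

Q* ≈ 1,926 bottles

Annual demand D = 109 × 220 = 23,980.
Production build-up factor (1 − d/p) = 1 − 109/214 = 0.4907.
Q* = √(2DS / (H(1 − d/p))) = √(2 × 23,980 × 391 / (10.3 × 0.4907)).
= √(18,752,360 / 5.0537) ≈ 1926.290.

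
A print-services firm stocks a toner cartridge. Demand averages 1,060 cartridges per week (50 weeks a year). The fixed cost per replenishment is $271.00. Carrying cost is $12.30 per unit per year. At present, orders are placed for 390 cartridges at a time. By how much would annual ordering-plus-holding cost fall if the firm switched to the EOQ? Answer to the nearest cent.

Annual demand D = 1,060 × 50 = 53,000.
EOQ = √(2DS/H) = √(2 × 53,000 × 271 / 12.3) ≈ 1528.22.
Cost at Q* = (D/Q*)S + (Q*/2)H = √(2DSH) ≈ $18,797.07.
Cost at Q = 390: (53,000/390)×271 + (390/2)×12.3 = $36,828.21 + $2,398.50 = $39,226.71.
Excess = $39,226.71 − $18,797.07 = $20,429.64.

Extra cost ≈ $20,429.64 per year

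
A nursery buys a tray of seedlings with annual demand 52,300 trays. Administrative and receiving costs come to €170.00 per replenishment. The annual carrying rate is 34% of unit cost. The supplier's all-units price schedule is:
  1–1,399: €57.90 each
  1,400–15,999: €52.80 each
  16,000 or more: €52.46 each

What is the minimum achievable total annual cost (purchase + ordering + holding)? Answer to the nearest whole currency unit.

Holding cost per unit per year at price C is H = 0.34·C.
Evaluate total cost at each tier's feasible EOQ or, if the EOQ is below the tier, at the tier's minimum quantity.
EOQ at €57.90 = 950.4 (feasible in tier 1): TC = 52,300×€57.90 + (52,300/950.4)×170 + (950.4/2)×0.34×€57.90 = €3,046,879.80.
EOQ at €52.80 = 995.3 < 1400, so use break Q=1400: TC = 52,300×€52.80 + (52,300/1400.0)×170 + (1400.0/2)×0.34×€52.80 = €2,780,357.11.
EOQ at €52.46 = 998.5 < 16000, so use break Q=16000: TC = 52,300×€52.46 + (52,300/16000.0)×170 + (16000.0/2)×0.34×€52.46 = €2,886,904.89.
Lowest total cost among the candidates is at Q = 1400.0.

TC* ≈ €2,780,357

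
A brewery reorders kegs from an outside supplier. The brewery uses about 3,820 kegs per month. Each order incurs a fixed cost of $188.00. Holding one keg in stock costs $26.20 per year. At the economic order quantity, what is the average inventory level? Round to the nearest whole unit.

Average inventory ≈ 406 kegs

Annual demand D = 3,820 × 12 = 45,840.
The optimal lot size = √(2DS/H) = √(2 × 45,840 × 188 / 26.2) ≈ 811.08.
Average inventory = Q*/2 ≈ 811.08 / 2 = 405.542.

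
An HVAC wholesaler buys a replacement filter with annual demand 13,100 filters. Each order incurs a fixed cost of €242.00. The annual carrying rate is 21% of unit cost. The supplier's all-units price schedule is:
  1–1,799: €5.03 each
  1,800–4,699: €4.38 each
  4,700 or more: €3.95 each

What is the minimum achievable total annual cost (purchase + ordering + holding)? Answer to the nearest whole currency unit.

TC* ≈ €54,369

Holding cost per unit per year at price C is H = 0.21·C.
Evaluate total cost at each tier's feasible EOQ or, if the EOQ is below the tier, at the tier's minimum quantity.
Tier 1 (€5.03): EOQ = 2450.0 exceeds tier's upper bound 1799, so this tier is dominated.
EOQ at €4.38 = 2625.5 (feasible in tier 2): TC = 13,100×€4.38 + (13,100/2625.5)×242 + (2625.5/2)×0.21×€4.38 = €59,792.93.
EOQ at €3.95 = 2764.7 < 4700, so use break Q=4700: TC = 13,100×€3.95 + (13,100/4700.0)×242 + (4700.0/2)×0.21×€3.95 = €54,368.84.
Lowest total cost among the candidates is at Q = 4700.0.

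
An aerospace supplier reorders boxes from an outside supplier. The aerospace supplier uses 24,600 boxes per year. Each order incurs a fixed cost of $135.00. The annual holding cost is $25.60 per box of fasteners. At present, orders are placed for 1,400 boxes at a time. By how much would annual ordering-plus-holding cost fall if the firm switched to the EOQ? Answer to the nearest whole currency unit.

EOQ = √(2DS/H) = √(2 × 24,600 × 135 / 25.6) ≈ 509.37.
Cost at Q* = (D/Q*)S + (Q*/2)H = √(2DSH) ≈ $13,039.75.
Cost at Q = 1,400: (24,600/1,400)×135 + (1,400/2)×25.6 = $2,372.14 + $17,920.00 = $20,292.14.
Excess = $20,292.14 − $13,039.75 = $7,252.39.

Extra cost ≈ $7,252 per year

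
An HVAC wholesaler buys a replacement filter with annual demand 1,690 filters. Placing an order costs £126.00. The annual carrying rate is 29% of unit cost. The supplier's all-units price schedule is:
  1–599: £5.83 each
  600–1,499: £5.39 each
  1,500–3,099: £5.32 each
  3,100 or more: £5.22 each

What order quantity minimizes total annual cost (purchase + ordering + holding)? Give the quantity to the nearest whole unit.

Q* ≈ 600 filters

Holding cost per unit per year at price C is H = 0.29·C.
Evaluate total cost at each tier's feasible EOQ or, if the EOQ is below the tier, at the tier's minimum quantity.
EOQ at £5.83 = 501.9 (feasible in tier 1): TC = 1,690×£5.83 + (1,690/501.9)×126 + (501.9/2)×0.29×£5.83 = £10,701.25.
EOQ at £5.39 = 522.0 < 600, so use break Q=600: TC = 1,690×£5.39 + (1,690/600.0)×126 + (600.0/2)×0.29×£5.39 = £9,932.93.
EOQ at £5.32 = 525.4 < 1500, so use break Q=1500: TC = 1,690×£5.32 + (1,690/1500.0)×126 + (1500.0/2)×0.29×£5.32 = £10,289.86.
EOQ at £5.22 = 530.4 < 3100, so use break Q=3100: TC = 1,690×£5.22 + (1,690/3100.0)×126 + (3100.0/2)×0.29×£5.22 = £11,236.88.
Lowest total cost is £9,932.93 at Q = 600.0.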